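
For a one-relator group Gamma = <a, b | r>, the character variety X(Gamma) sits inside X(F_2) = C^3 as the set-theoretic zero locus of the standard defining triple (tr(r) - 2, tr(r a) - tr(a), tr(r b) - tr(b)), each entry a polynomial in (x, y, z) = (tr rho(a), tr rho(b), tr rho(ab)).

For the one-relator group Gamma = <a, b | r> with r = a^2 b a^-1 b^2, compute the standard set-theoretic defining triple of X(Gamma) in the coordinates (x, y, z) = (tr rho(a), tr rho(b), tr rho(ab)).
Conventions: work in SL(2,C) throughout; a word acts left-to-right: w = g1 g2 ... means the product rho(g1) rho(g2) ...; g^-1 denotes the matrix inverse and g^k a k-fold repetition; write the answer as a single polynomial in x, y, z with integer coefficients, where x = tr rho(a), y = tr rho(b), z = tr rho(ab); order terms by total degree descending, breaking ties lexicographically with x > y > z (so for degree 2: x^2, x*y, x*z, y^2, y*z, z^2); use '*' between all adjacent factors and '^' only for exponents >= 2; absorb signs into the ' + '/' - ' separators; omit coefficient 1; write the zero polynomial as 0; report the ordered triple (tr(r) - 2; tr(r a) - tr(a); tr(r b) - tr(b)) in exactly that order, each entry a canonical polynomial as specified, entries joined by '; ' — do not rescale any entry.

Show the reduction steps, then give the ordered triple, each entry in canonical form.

tr(a^2 b) = tr(a) tr(b a) - tr(b) = x*z - y
tr(a^2) = tr(a) tr(a) - tr(1) = x^2 - 2
tr(b a^2 b) = tr(b) tr(a^2 b) - tr(a^2) = x*y*z - x^2 - y^2 + 2
tr(b^2 a^2 b) = tr(b) tr(b a^2 b) - tr(b a^2) = x*y^2*z - x^2*y - y^3 - x*z + 3*y
tr(a b a b) = tr(a b) tr(a b) - tr(1)   [split at repeated a] = z^2 - 2
tr(b a b^2 a) = tr(b) tr(a b a b) - tr(a b a) = y*z^2 - x*z - y
tr(a b^2) = tr(b) tr(a b) - tr(a) = y*z - x
tr(b a b^2) = tr(b) tr(a b^2) - tr(a b) = y^2*z - x*y - z
tr(b^2 a^2 b a) = tr(a) tr(b a b^2 a) - tr(b a b^2) = x*y*z^2 - x^2*z - y^2*z + z
tr(a^2 b a^-1 b^2) = tr(b^2 a^2 b) tr(a) - tr(b^2 a^2 b a) = x^2*y^2*z - x^3*y - x*y^3 - x*y*z^2 + y^2*z + 3*x*y - z
tr(b a^3 b) = tr(a) tr(a b^2 a) - tr(a b^2)  (reduce the a square) = x^2*y*z - x^3 - x*y^2 - y*z + 3*x
tr(b a^3) = tr(a) tr(b a^2) - tr(b a)  (reduce the a square) = x^2*z - x*y - z
tr(b^2 a^3 b) = tr(b) tr(b a^3 b) - tr(b a^3)  (reduce the b square) = x^2*y^2*z - x^3*y - x*y^3 - x^2*z - y^2*z + 4*x*y + z
tr(b^2 a^3 b a) = tr(a) tr(b a b^2 a^2) - tr(b a b^2 a)  (reduce the a square) = x^2*y*z^2 - x^3*z - x*y^2*z - y*z^2 + 2*x*z + y
tr(a^2 b a^-1 b^2 a) = tr(b^2 a^3 b) tr(a) - tr(b^2 a^3 b a)  (eliminate a^-1) = x^3*y^2*z - x^4*y - x^2*y^3 - x^2*y*z^2 + 4*x^2*y + y*z^2 - x*z - y
tr(b^3 a^2 b) = tr(b) tr(b^2 a^2 b) - tr(b^2 a^2) = x*y^3*z - x^2*y^2 - y^4 - 2*x*y*z + x^2 + 4*y^2 - 2
tr(a^2 b a b) = tr(a) tr(b a b a) - tr(b a b) = x*z^2 - y*z - x
tr(b^3 a^2 b a) = tr(b) tr(a^2 b a b^2) - tr(a^2 b a b) = x*y^2*z^2 - x^2*y*z - y^3*z - x*z^2 + 2*y*z + x
tr(a^2 b a^-1 b^3) = tr(b^3 a^2 b) tr(a) - tr(b^3 a^2 b a) = x^2*y^3*z - x^3*y^2 - x*y^4 - x*y^2*z^2 - x^2*y*z + y^3*z + x^3 + 4*x*y^2 + x*z^2 - 2*y*z - 3*x
assemble the triple (tr(r) - 2; tr(r a) - x; tr(r b) - y)

x^2*y^2*z - x^3*y - x*y^3 - x*y*z^2 + y^2*z + 3*x*y - z - 2; x^3*y^2*z - x^4*y - x^2*y^3 - x^2*y*z^2 + 4*x^2*y + y*z^2 - x*z - x - y; x^2*y^3*z - x^3*y^2 - x*y^4 - x*y^2*z^2 - x^2*y*z + y^3*z + x^3 + 4*x*y^2 + x*z^2 - 2*y*z - 3*x - y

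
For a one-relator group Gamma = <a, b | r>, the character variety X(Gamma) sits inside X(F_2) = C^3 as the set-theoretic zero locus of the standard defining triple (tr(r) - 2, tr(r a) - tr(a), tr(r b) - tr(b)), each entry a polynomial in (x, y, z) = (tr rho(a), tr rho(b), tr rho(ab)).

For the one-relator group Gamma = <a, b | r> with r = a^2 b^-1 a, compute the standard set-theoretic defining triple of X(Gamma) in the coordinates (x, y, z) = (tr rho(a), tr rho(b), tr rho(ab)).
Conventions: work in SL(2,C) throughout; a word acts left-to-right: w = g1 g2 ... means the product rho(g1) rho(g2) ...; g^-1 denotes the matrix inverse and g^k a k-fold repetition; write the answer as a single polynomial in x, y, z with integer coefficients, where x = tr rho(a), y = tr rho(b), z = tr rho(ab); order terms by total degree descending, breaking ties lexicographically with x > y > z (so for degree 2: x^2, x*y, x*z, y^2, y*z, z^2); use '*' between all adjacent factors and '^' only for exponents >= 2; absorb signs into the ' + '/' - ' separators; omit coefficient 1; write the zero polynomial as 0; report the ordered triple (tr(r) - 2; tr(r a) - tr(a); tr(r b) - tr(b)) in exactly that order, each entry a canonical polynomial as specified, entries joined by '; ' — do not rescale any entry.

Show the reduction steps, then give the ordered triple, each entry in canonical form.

tr(a^2) = tr(a) * tr(a) - tr(1) = x^2 - 2
tr(a^3) = tr(a) * tr(a^2) - tr(a) = x^3 - 3*x
apply: tr(a b a) = tr(a) * tr(b a) - tr(b) = x*z - y
apply: tr(a^3 b) = tr(a) * tr(a b a) - tr(a b) = x^2*z - x*y - z
use: tr(a^2 b^-1 a) = tr(a^3) * tr(b) - tr(a^3 b) = x^3*y - x^2*z - 2*x*y + z
apply: tr(a^4) = tr(a) * tr(a^3) - tr(a^2) = x^4 - 4*x^2 + 2
apply: tr(a^4 b) = tr(a) * tr(a b a^2) - tr(a b a) = x^3*z - x^2*y - 2*x*z + y
tr(a^2 b^-1 a^2) = tr(a^4) * tr(b) - tr(a^4 b) = x^4*y - x^3*z - 3*x^2*y + 2*x*z + y
apply: tr(b a b a) = tr(a b) * tr(a b) - tr(1)   [split at a repeated a] = z^2 - 2
apply: tr(b a b) = tr(b) * tr(a b) - tr(a)   [square of b] = y*z - x
tr(a b a^2 b) = tr(a) * tr(b a b a) - tr(b a b)   [square of a] = x*z^2 - y*z - x
tr(a^2 b^-1 a b) = tr(a b a^2) * tr(b) - tr(a b a^2 b)   [inverse elimination on b] = x^2*y*z - x*y^2 - x*z^2 + x
assemble the triple (tr(r) - 2; tr(r a) - x; tr(r b) - y)

x^3*y - x^2*z - 2*x*y + z - 2; x^4*y - x^3*z - 3*x^2*y + 2*x*z - x + y; x^2*y*z - x*y^2 - x*z^2 + x - y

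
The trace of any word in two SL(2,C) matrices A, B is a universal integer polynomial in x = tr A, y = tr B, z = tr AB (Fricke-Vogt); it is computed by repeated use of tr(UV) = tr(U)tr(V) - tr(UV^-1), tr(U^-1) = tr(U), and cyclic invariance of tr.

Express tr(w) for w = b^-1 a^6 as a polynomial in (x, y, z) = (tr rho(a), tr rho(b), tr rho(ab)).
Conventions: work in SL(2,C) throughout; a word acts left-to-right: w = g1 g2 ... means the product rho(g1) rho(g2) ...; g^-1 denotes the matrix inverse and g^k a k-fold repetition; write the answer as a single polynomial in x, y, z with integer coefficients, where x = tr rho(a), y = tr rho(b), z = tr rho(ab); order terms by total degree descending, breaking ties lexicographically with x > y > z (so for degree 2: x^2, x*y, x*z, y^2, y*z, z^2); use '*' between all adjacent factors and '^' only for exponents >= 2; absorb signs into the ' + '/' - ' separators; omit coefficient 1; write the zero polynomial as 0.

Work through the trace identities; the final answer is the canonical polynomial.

x^6*y - x^5*z - 5*x^4*y + 4*x^3*z + 6*x^2*y - 3*x*z - y

use: trace(a^2) = trace(a) * trace(a) - trace(1) = x^2 - 2
trace(a^3) = trace(a) * trace(a^2) - trace(a) = x^3 - 3*x
apply: trace(a^4) = trace(a) * trace(a^3) - trace(a^2) = x^4 - 4*x^2 + 2
trace(a^5) = trace(a) * trace(a^4) - trace(a^3) = x^5 - 5*x^3 + 5*x
apply: trace(a^6) = trace(a) * trace(a^5) - trace(a^4) = x^6 - 6*x^4 + 9*x^2 - 2
apply: trace(a b a) = trace(a) * trace(b a) - trace(b) = x*z - y
trace(a b a^2) = trace(a) * trace(a b a) - trace(a b) = x^2*z - x*y - z
trace(a b a^3) = trace(a) * trace(a b a^2) - trace(a b a) = x^3*z - x^2*y - 2*x*z + y
trace(a^3 b a^2) = trace(a) * trace(a b a^3) - trace(a b a^2) = x^4*z - x^3*y - 3*x^2*z + 2*x*y + z
use: trace(a^6 b) = trace(a) * trace(a^3 b a^2) - trace(a^3 b a) = x^5*z - x^4*y - 4*x^3*z + 3*x^2*y + 3*x*z - y
trace(b^-1 a^6) = trace(a^6) * trace(b) - trace(a^6 b) = x^6*y - x^5*z - 5*x^4*y + 4*x^3*z + 6*x^2*y - 3*x*z - y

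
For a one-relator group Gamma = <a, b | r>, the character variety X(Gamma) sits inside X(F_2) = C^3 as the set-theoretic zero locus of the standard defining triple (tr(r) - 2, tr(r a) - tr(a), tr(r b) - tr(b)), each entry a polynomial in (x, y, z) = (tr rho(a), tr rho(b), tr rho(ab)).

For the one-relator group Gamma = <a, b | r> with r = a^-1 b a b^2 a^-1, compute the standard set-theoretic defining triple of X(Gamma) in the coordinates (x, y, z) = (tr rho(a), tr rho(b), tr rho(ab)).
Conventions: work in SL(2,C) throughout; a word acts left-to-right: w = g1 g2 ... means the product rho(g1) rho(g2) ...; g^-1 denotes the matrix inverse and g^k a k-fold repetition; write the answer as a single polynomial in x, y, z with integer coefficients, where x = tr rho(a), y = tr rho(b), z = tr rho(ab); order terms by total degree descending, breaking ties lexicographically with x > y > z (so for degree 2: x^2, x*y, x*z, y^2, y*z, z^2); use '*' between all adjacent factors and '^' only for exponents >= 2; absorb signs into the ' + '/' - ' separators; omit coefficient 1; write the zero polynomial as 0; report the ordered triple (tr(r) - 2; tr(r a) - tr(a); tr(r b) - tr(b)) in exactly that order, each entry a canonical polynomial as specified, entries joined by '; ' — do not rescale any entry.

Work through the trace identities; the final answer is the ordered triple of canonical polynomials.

x^2*y^2*z - x^3*y - x*y*z^2 - y^2*z + 2*x*y + z - 2; x*y^2*z - x^2*y - y*z^2 - x + y; x^2*y^3*z - x^3*y^2 - 2*x*y^2*z^2 + x^2*y*z + y*z^3 + x*y^2 - 2*y*z + x - y

trace(a b^2) = trace(b)*trace(a b) - trace(a) = y*z - x
trace(b a b^2) = trace(b)*trace(a b^2) - trace(a b) = y^2*z - x*y - z
trace(a b a b) = trace(b a)*trace(b a) - trace(1) = z^2 - 2
trace(a b a) = trace(a)*trace(b a) - trace(b) = x*z - y
trace(b a b^2 a) = trace(b)*trace(a b a b) - trace(a b a) = y*z^2 - x*z - y
trace(a^-1 b a b^2) = trace(b a b^2)*trace(a) - trace(b a b^2 a) = x*y^2*z - x^2*y - y*z^2 + y
trace(a^-1 b a b^2 a^-1) = trace(a^-1 b a b^2)*trace(a) - trace(a^-1 b a b^2 a) = x^2*y^2*z - x^3*y - x*y*z^2 - y^2*z + 2*x*y + z
trace(b^2 a b^2) = trace(b)*trace(b^2 a b) - trace(b^2 a)  (reduce the b square) = y^3*z - x*y^2 - 2*y*z + x
trace(a^2) = trace(a)*trace(a) - trace(1)  (reduce the a square) = x^2 - 2
trace(a b^2 a) = trace(b)*trace(a^2 b) - trace(a^2)  (reduce the b square) = x*y*z - x^2 - y^2 + 2
trace(b^2 a b^2 a) = trace(b)*trace(a b^2 a b) - trace(a b^2 a)  (reduce the b square) = y^2*z^2 - 2*x*y*z + x^2 - 2
trace(b a b^2 a^-1 b) = trace(b^2 a b^2)*trace(a) - trace(b^2 a b^2 a)  (eliminate a^-1) = x*y^3*z - x^2*y^2 - y^2*z^2 + 2
trace(b a b a b^2) = trace(b)*trace(b a b a b) - trace(b a b a)  (reduce the b square) = y^2*z^2 - x*y*z - y^2 - z^2 + 2
trace(a b a b a b) = trace(a b a b)*trace(a b) - trace(b a)  (split on a) = z^3 - 3*z
trace(a b a b a) = trace(a)*trace(b a b a) - trace(b a b)  (reduce the a square) = x*z^2 - y*z - x
trace(b a b a b^2 a) = trace(b)*trace(a b a b a b) - trace(a b a b a)  (reduce the b square) = y*z^3 - x*z^2 - 2*y*z + x
trace(b a b^2 a^-1 b a) = trace(b a b a b^2)*trace(a) - trace(b a b a b^2 a)  (eliminate a^-1) = x*y^2*z^2 - x^2*y*z - y*z^3 - x*y^2 + 2*y*z + x
trace(a^-1 b a b^2 a^-1 b) = trace(b a b^2 a^-1 b)*trace(a) - trace(b a b^2 a^-1 b a)  (eliminate a^-1) = x^2*y^3*z - x^3*y^2 - 2*x*y^2*z^2 + x^2*y*z + y*z^3 + x*y^2 - 2*y*z + x
assemble the triple (trace(r) - 2; trace(r a) - x; trace(r b) - y)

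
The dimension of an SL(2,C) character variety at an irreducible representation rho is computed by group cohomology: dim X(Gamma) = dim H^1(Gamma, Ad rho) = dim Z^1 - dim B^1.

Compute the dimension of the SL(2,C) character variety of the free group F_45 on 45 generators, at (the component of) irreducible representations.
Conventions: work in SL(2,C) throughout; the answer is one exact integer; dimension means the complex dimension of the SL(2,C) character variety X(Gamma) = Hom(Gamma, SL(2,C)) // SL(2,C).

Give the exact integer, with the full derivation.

Here Gamma is free of rank 45 — no relator constrains a cocycle.
So Z^1 = (sl_2)^45 in full: dim Z^1 = 135.
Irreducibility makes the coboundary map sl_2 -> Z^1 injective (trivial centralizer), so dim B^1 = 3.
dim X = dim H^1 = dim Z^1 - dim B^1 = 135 - 3 = 132.

132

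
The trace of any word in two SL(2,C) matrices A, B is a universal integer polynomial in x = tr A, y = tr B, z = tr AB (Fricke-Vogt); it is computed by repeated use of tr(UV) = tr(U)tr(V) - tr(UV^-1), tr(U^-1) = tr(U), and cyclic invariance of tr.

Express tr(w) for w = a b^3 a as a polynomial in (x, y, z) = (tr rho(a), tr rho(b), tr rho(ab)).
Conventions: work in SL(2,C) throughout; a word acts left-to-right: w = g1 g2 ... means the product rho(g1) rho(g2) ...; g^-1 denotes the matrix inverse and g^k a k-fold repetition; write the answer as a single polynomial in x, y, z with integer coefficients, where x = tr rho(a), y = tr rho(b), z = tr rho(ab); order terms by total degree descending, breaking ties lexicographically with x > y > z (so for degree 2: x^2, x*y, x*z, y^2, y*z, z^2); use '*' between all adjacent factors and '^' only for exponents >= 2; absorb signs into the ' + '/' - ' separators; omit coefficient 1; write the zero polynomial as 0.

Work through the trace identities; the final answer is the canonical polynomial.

x*y^2*z - x^2*y - y^3 - x*z + 3*y

trace(b^2 a) = trace(b) trace(a b) - trace(a) = y*z - x
trace(b^2) = trace(b) trace(b) - trace(1) = y^2 - 2
next, trace(a^2 b^2) = trace(a) trace(b^2 a) - trace(b^2) = x*y*z - x^2 - y^2 + 2
next, trace(a^2 b) = trace(a) trace(b a) - trace(b) = x*z - y
and trace(a b^3 a) = trace(b) trace(a^2 b^2) - trace(a^2 b) = x*y^2*z - x^2*y - y^3 - x*z + 3*y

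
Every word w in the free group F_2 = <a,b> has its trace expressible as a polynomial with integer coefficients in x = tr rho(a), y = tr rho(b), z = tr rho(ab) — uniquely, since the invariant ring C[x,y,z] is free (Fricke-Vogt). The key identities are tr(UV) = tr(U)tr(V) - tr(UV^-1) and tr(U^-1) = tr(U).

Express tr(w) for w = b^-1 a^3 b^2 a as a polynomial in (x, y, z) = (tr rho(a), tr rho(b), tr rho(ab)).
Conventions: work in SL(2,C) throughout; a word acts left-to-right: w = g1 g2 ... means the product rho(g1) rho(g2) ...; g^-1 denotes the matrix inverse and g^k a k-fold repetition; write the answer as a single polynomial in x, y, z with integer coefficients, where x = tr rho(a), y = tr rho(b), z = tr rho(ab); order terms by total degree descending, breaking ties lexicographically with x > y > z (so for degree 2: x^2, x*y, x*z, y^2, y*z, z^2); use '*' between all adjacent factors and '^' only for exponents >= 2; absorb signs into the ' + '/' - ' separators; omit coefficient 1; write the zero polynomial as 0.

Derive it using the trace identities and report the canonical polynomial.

tr(b a^2) = tr(a) * tr(b a) - tr(b)  (reduce the a square) = x*z - y
tr(a^3 b) = tr(a) * tr(b a^2) - tr(b a)  (reduce the a square) = x^2*z - x*y - z
and tr(a^2) = tr(a) * tr(a) - tr(1)  (reduce the a square) = x^2 - 2
tr(a^3) = tr(a) * tr(a^2) - tr(a)  (reduce the a square) = x^3 - 3*x
and tr(b^2 a^3) = tr(b) * tr(a^3 b) - tr(a^3)  (reduce the b square) = x^2*y*z - x^3 - x*y^2 - y*z + 3*x
next, tr(b^2 a^2) = tr(b) * tr(a^2 b) - tr(a^2)  (reduce the b square) = x*y*z - x^2 - y^2 + 2
tr(a^3 b^2 a) = tr(a) * tr(b^2 a^3) - tr(b^2 a^2)  (reduce the a square) = x^3*y*z - x^4 - x^2*y^2 - 2*x*y*z + 4*x^2 + y^2 - 2
and tr(a b a b) = tr(a b) * tr(a b) - tr(1)  (split on a) = z^2 - 2
tr(b^2 a b a) = tr(b) * tr(a b a b) - tr(a b a)  (reduce the b square) = y*z^2 - x*z - y
and tr(b a b) = tr(b) * tr(a b) - tr(a)  (reduce the b square) = y*z - x
tr(b^2 a b) = tr(b) * tr(b a b) - tr(b a)  (reduce the b square) = y^2*z - x*y - z
and tr(b^2 a b a^2) = tr(a) * tr(b^2 a b a) - tr(b^2 a b)  (reduce the a square) = x*y*z^2 - x^2*z - y^2*z + z
next, tr(a^3 b^2 a b) = tr(a) * tr(b^2 a b a^2) - tr(b^2 a b a)  (reduce the a square) = x^2*y*z^2 - x^3*z - x*y^2*z - y*z^2 + 2*x*z + y
and tr(b^-1 a^3 b^2 a) = tr(a^3 b^2 a) * tr(b) - tr(a^3 b^2 a b)  (eliminate b^-1) = x^3*y^2*z - x^4*y - x^2*y^3 - x^2*y*z^2 + x^3*z - x*y^2*z + 4*x^2*y + y^3 + y*z^2 - 2*x*z - 3*y

x^3*y^2*z - x^4*y - x^2*y^3 - x^2*y*z^2 + x^3*z - x*y^2*z + 4*x^2*y + y^3 + y*z^2 - 2*x*z - 3*y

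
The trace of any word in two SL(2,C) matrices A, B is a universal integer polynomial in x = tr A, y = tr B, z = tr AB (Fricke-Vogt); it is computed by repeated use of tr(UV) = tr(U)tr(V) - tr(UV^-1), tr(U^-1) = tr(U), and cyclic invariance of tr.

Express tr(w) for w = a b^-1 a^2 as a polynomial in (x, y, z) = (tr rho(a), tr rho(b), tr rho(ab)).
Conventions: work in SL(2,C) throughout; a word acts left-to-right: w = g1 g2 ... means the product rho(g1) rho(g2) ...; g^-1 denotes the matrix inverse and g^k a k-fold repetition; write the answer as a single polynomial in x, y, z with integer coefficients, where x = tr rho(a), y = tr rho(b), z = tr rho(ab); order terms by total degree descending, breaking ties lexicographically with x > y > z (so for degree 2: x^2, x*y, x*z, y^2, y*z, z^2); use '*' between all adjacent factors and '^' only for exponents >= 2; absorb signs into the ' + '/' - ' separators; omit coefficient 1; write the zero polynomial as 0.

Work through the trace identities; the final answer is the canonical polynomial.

trace(a^2) = trace(a) * trace(a) - trace(1) = x^2 - 2
trace(a^3) = trace(a) * trace(a^2) - trace(a) = x^3 - 3*x
trace(a b a) = trace(a) * trace(b a) - trace(b) = x*z - y
trace(a^3 b) = trace(a) * trace(a b a) - trace(a b) = x^2*z - x*y - z
trace(a b^-1 a^2) = trace(a^3) * trace(b) - trace(a^3 b) = x^3*y - x^2*z - 2*x*y + z

x^3*y - x^2*z - 2*x*y + z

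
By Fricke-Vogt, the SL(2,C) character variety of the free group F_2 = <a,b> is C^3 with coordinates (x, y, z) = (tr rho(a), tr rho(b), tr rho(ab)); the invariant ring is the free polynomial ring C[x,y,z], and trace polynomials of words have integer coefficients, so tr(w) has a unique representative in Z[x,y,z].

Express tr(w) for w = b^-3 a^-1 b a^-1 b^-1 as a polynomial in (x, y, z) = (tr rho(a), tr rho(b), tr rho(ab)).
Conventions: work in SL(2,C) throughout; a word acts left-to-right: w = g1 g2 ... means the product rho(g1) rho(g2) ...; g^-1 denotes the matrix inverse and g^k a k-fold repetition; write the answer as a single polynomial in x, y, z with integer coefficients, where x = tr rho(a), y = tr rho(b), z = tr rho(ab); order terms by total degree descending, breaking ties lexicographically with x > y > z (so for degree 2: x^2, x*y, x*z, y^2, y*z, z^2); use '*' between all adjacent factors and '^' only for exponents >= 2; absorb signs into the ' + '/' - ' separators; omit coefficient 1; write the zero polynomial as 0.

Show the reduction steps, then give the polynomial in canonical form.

x*y^4*z - x^2*y^3 - y^5 - y^3*z^2 - x*y^2*z + x^2*y + 5*y^3 + 2*y*z^2 - x*z - 5*y

tr(b^-1) = tr(b) = y
tr(b^-2) = tr(b^-1) tr(b) - tr(1)  (eliminate b^-1) = y^2 - 2
tr(b^-3) = tr(b^-2) tr(b) - tr(b^-1)  (eliminate b^-1) = y^3 - 3*y
tr(b^-1 a) = tr(a) tr(b) - tr(a b)  (eliminate b^-1) = x*y - z
tr(b^-2 a) = tr(b^-1 a) tr(b) - tr(b^-1 a b)  (eliminate b^-1) = x*y^2 - y*z - x
tr(b^-3 a) = tr(b^-2 a) tr(b) - tr(b^-2 a b)  (eliminate b^-1) = x*y^3 - y^2*z - 2*x*y + z
tr(a^-1 b^-3) = tr(b^-3) tr(a) - tr(b^-3 a)  (eliminate a^-1) = y^2*z - x*y - z
tr(b a b) = tr(b) tr(a b) - tr(a)  (reduce the b square) = y*z - x
tr(b a b a) = tr(a b) tr(a b) - tr(1)  (split on a) = z^2 - 2
tr(a b a^-1 b) = tr(b a b) tr(a) - tr(b a b a)  (eliminate a^-1) = x*y*z - x^2 - z^2 + 2
tr(b^-1 a b a^-1) = tr(a b a^-1) tr(b) - tr(a b a^-1 b)  (eliminate b^-1) = -x*y*z + x^2 + y^2 + z^2 - 2
tr(b^-1 a b a^-1 b^-1) = tr(b^-1 a b a^-1) tr(b) - tr(b^-1 a b a^-1 b)  (eliminate b^-1) = -x*y^2*z + x^2*y + y^3 + y*z^2 - 3*y
tr(b^-3 a b a^-1) = tr(b^-1 a b a^-1 b^-1) tr(b) - tr(b^-1 a b a^-1)  (eliminate b^-1) = -x*y^3*z + x^2*y^2 + y^4 + y^2*z^2 + x*y*z - x^2 - 4*y^2 - z^2 + 2
tr(b a^-1 b^-4 a) = tr(b^-3 a b a^-1) tr(b) - tr(b^-3 a b a^-1 b)  (eliminate b^-1) = -x*y^4*z + x^2*y^3 + y^5 + y^3*z^2 + 2*x*y^2*z - 2*x^2*y - 5*y^3 - 2*y*z^2 + 5*y
tr(b^-3 a^-1 b a^-1 b^-1) = tr(b a^-1 b^-4) tr(a) - tr(b a^-1 b^-4 a)  (eliminate a^-1) = x*y^4*z - x^2*y^3 - y^5 - y^3*z^2 - x*y^2*z + x^2*y + 5*y^3 + 2*y*z^2 - x*z - 5*y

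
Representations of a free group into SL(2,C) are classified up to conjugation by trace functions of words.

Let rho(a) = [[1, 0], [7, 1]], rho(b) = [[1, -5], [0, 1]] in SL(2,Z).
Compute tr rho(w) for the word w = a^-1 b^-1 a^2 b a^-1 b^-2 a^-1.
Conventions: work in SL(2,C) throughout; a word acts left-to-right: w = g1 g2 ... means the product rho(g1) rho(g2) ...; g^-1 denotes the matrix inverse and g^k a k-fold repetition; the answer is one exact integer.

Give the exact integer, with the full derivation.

-340618

rho(a^-1) = [[1, 0], [-7, 1]]
... * rho(b^-1) = [[1, 5], [0, 1]]  ->  [[1, 5], [-7, -34]]
... * rho(a) = [[1, 0], [7, 1]]  ->  [[36, 5], [-245, -34]]
... * rho(a) = [[1, 0], [7, 1]]  ->  [[71, 5], [-483, -34]]
... * rho(b) = [[1, -5], [0, 1]]  ->  [[71, -350], [-483, 2381]]
... * rho(a^-1) = [[1, 0], [-7, 1]]  ->  [[2521, -350], [-17150, 2381]]
... * rho(b^-1) = [[1, 5], [0, 1]]  ->  [[2521, 12255], [-17150, -83369]]
... * rho(b^-1) = [[1, 5], [0, 1]]  ->  [[2521, 24860], [-17150, -169119]]
... * rho(a^-1) = [[1, 0], [-7, 1]]  ->  [[-171499, 24860], [1166683, -169119]]
tr = -171499 + -169119 = -340618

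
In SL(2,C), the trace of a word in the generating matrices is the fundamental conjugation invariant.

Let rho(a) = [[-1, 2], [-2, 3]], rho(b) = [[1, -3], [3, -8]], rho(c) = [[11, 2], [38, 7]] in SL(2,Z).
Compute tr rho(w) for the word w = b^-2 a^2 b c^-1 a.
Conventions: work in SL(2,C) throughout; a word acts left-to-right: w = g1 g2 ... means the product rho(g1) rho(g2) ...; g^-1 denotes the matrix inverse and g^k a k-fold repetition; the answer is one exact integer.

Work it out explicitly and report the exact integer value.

321

rho(b^-1) = [[-8, 3], [-3, 1]]
... * rho(b^-1) = [[-8, 3], [-3, 1]]  ->  [[55, -21], [21, -8]]
... * rho(a) = [[-1, 2], [-2, 3]]  ->  [[-13, 47], [-5, 18]]
... * rho(a) = [[-1, 2], [-2, 3]]  ->  [[-81, 115], [-31, 44]]
... * rho(b) = [[1, -3], [3, -8]]  ->  [[264, -677], [101, -259]]
... * rho(c^-1) = [[7, -2], [-38, 11]]  ->  [[27574, -7975], [10549, -3051]]
... * rho(a) = [[-1, 2], [-2, 3]]  ->  [[-11624, 31223], [-4447, 11945]]
tr = -11624 + 11945 = 321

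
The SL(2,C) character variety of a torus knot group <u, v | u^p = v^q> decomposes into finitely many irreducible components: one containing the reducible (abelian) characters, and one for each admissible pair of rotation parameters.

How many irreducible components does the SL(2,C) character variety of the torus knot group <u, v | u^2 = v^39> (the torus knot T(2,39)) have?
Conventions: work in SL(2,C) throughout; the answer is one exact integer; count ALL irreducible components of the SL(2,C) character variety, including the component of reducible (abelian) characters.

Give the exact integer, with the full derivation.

For T(2,39): irreducibility forces the central element u^2 = v^39 to one of +I, -I.
On an irreducible component, tr(u) is locked at 2*cos(pi*alpha/2) for some alpha in 1..1, and tr(v) at 2*cos(pi*beta/39) for some beta in 1..38.
The two central values (-1)^alpha I and (-1)^beta I must be the same matrix, so alpha and beta share a parity.
Enumerate parity-matched pairs: 1*19 odd-odd plus 0*19 even-even gives 19.
components with irreducible characters: 19; plus the single component of reducible (abelian) characters: total 20.

20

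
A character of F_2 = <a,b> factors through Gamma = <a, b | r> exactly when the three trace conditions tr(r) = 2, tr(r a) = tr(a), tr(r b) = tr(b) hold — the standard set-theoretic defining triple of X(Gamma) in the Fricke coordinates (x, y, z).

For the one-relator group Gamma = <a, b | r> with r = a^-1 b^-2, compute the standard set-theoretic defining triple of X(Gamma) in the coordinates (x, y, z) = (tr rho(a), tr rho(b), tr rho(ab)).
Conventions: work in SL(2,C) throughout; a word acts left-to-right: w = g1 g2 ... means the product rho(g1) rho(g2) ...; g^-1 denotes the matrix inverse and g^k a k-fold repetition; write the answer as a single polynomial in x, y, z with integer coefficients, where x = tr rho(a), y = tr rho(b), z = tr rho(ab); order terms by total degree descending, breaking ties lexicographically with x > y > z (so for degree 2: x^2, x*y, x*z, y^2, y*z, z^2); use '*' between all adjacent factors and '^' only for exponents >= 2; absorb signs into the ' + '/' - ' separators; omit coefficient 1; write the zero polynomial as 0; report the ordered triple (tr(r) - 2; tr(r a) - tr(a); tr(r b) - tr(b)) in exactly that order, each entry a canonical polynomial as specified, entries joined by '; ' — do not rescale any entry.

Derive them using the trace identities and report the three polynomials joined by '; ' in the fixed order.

y*z - x - 2; y^2 - x - 2; -y + z

apply: tr(b^-1) = tr(b) = y
use: tr(b^-2) = tr(b^-1) tr(b) - tr(1) = y^2 - 2
use: tr(b^-1 a) = tr(a) tr(b) - tr(a b) = x*y - z
tr(b^-2 a) = tr(b^-1 a) tr(b) - tr(b^-1 a b) = x*y^2 - y*z - x
tr(a^-1 b^-2) = tr(b^-2) tr(a) - tr(b^-2 a) = y*z - x
assemble the triple (tr(r) - 2; tr(r a) - x; tr(r b) - y)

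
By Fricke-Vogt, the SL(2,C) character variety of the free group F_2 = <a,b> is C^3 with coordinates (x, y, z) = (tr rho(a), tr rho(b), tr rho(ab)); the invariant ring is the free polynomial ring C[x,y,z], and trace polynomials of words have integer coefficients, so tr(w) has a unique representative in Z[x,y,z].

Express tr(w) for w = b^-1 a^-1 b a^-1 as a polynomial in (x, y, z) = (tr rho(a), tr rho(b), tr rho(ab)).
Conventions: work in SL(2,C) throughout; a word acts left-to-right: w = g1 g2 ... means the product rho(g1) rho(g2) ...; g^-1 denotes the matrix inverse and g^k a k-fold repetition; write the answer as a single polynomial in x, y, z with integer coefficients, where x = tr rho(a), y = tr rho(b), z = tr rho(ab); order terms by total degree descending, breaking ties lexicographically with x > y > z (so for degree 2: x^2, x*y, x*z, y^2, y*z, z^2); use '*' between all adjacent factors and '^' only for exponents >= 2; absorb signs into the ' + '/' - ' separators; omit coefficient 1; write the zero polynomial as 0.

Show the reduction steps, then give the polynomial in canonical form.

so trace(a^-1) = trace(a) = x
so trace(a b a) = trace(a) trace(b a) - trace(b) = x*z - y
trace(a b a b) = trace(a b) trace(a b) - trace(1) = z^2 - 2
reduce: trace(b^-1 a b a) = trace(a b a) trace(b) - trace(a b a b) = x*y*z - y^2 - z^2 + 2
so trace(b a^-1 b^-1 a) = trace(b^-1 a b) trace(a) - trace(b^-1 a b a) = -x*y*z + x^2 + y^2 + z^2 - 2
trace(b^-1 a^-1 b a^-1) = trace(b a^-1 b^-1) trace(a) - trace(b a^-1 b^-1 a) = x*y*z - y^2 - z^2 + 2

x*y*z - y^2 - z^2 + 2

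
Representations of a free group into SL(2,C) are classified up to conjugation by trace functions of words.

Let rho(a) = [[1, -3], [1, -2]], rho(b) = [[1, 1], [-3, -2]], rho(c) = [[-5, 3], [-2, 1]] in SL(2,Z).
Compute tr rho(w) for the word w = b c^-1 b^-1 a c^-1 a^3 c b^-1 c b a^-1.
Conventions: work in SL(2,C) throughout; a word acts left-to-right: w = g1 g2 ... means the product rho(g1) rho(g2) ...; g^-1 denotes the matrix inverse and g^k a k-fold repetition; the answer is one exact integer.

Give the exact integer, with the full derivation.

77739

rho(b) = [[1, 1], [-3, -2]]
... * rho(c^-1) = [[1, -3], [2, -5]]  ->  [[3, -8], [-7, 19]]
... * rho(b^-1) = [[-2, -1], [3, 1]]  ->  [[-30, -11], [71, 26]]
... * rho(a) = [[1, -3], [1, -2]]  ->  [[-41, 112], [97, -265]]
... * rho(c^-1) = [[1, -3], [2, -5]]  ->  [[183, -437], [-433, 1034]]
... * rho(a) = [[1, -3], [1, -2]]  ->  [[-254, 325], [601, -769]]
... * rho(a) = [[1, -3], [1, -2]]  ->  [[71, 112], [-168, -265]]
... * rho(a) = [[1, -3], [1, -2]]  ->  [[183, -437], [-433, 1034]]
... * rho(c) = [[-5, 3], [-2, 1]]  ->  [[-41, 112], [97, -265]]
... * rho(b^-1) = [[-2, -1], [3, 1]]  ->  [[418, 153], [-989, -362]]
... * rho(c) = [[-5, 3], [-2, 1]]  ->  [[-2396, 1407], [5669, -3329]]
... * rho(b) = [[1, 1], [-3, -2]]  ->  [[-6617, -5210], [15656, 12327]]
... * rho(a^-1) = [[-2, 3], [-1, 1]]  ->  [[18444, -25061], [-43639, 59295]]
tr = 18444 + 59295 = 77739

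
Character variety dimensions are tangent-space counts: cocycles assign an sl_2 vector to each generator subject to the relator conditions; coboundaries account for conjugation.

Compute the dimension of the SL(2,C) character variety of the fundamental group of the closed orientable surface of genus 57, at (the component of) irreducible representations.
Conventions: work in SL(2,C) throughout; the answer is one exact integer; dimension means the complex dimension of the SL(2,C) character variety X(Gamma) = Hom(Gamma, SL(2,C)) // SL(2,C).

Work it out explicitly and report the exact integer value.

336

The genus-57 surface group: 2g = 114 generators, one relator prod [a_i, b_i].
Before the relator condition, cocycle space has dim 3*114 = 342.
d_2 is surjective at irreducible rho (its cokernel H^2 is dual to H^0 = 0), so dim Z^1 = 342 - 3 = 339.
Coboundaries contribute dim B^1 = 3 (injective at irreducible rho).
Hence dim X = 339 - 3 = 336.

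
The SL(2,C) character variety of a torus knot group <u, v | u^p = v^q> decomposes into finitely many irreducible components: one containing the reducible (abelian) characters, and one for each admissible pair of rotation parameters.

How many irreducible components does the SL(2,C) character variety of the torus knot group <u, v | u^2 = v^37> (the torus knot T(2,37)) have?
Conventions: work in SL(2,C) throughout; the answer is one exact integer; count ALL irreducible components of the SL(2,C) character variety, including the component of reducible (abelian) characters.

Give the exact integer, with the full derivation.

Gamma = < u, v | u^2 = v^37 > (torus knot T(2,37)); the central element u^2 = v^37 acts as +I or -I in any irreducible SL(2,C) representation.
This locks tr(u) to 2*cos(pi*alpha/2), alpha in 1..1, and tr(v) to 2*cos(pi*beta/37), beta in 1..36, on each component of irreducible characters.
The two central values (-1)^alpha I and (-1)^beta I must be the same matrix, so alpha and beta share a parity.
count pairs: odd alpha (1 choices) x odd beta (18), plus even alpha (0) x even beta (18): 1*18 + 0*18 = 18.
components with irreducible characters: 18; plus the single component of reducible (abelian) characters: total 19.

19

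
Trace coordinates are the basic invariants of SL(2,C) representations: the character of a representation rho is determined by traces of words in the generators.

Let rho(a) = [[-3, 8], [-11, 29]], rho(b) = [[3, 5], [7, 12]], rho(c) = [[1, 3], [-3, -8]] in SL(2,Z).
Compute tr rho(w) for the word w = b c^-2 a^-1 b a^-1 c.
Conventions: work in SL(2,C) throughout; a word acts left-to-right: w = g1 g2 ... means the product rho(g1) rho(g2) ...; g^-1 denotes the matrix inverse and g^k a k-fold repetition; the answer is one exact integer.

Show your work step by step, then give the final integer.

rho(b) = [[3, 5], [7, 12]]
... * rho(c^-1) = [[-8, -3], [3, 1]]  ->  [[-9, -4], [-20, -9]]
... * rho(c^-1) = [[-8, -3], [3, 1]]  ->  [[60, 23], [133, 51]]
... * rho(a^-1) = [[29, -8], [11, -3]]  ->  [[1993, -549], [4418, -1217]]
... * rho(b) = [[3, 5], [7, 12]]  ->  [[2136, 3377], [4735, 7486]]
... * rho(a^-1) = [[29, -8], [11, -3]]  ->  [[99091, -27219], [219661, -60338]]
... * rho(c) = [[1, 3], [-3, -8]]  ->  [[180748, 515025], [400675, 1141687]]
tr = 180748 + 1141687 = 1322435

1322435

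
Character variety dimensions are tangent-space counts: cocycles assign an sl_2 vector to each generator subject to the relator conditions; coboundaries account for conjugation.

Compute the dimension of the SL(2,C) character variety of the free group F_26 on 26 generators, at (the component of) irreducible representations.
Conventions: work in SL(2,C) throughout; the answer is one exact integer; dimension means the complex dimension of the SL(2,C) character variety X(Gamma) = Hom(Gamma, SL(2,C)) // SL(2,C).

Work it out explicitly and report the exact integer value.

75

The free group F_26: 26 generators, no relators.
A cocycle picks one sl_2 vector per generator freely, giving dim Z^1 = 3*26 = 78.
At an irreducible rho the centralizer of the image in sl_2 is 0, so the coboundary map sl_2 -> Z^1 is injective: dim B^1 = 3.
Therefore dim X = 78 - 3 = 75.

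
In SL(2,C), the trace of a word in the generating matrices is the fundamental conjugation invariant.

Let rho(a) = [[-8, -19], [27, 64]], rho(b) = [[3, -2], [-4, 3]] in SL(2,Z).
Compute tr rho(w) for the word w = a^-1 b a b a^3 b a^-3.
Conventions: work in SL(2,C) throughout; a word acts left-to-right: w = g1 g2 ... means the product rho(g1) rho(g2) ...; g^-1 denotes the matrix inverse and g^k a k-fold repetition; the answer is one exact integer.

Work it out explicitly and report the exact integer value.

rho(a^-1) = [[64, 19], [-27, -8]]
... * rho(b) = [[3, -2], [-4, 3]]  ->  [[116, -71], [-49, 30]]
... * rho(a) = [[-8, -19], [27, 64]]  ->  [[-2845, -6748], [1202, 2851]]
... * rho(b) = [[3, -2], [-4, 3]]  ->  [[18457, -14554], [-7798, 6149]]
... * rho(a) = [[-8, -19], [27, 64]]  ->  [[-540614, -1282139], [228407, 541698]]
... * rho(a) = [[-8, -19], [27, 64]]  ->  [[-30292841, -71785230], [12798590, 30328939]]
... * rho(a) = [[-8, -19], [27, 64]]  ->  [[-1695858482, -4018690741], [716492633, 1697878886]]
... * rho(b) = [[3, -2], [-4, 3]]  ->  [[10987187518, -8664355259], [-4642037645, 3660651392]]
... * rho(a^-1) = [[64, 19], [-27, -8]]  ->  [[937117593145, 278071404914], [-395927996864, -117483926391]]
... * rho(a^-1) = [[64, 19], [-27, -8]]  ->  [[52467598028602, 15580663030443], [-22167325786739, -6582760529288]]
... * rho(a^-1) = [[64, 19], [-27, -8]]  ->  [[2937248372008567, 872239058299894], [-1240974316060520, -368517105713737]]
tr = 2937248372008567 + -368517105713737 = 2568731266294830

2568731266294830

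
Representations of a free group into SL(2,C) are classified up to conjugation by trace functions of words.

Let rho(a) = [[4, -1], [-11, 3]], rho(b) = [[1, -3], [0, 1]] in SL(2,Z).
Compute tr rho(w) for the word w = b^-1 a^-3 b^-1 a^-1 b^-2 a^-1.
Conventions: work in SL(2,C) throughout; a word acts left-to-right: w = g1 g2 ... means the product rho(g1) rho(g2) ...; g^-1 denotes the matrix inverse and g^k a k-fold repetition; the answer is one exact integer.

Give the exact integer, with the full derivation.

rho(b^-1) = [[1, 3], [0, 1]]
... * rho(a^-1) = [[3, 1], [11, 4]]  ->  [[36, 13], [11, 4]]
... * rho(a^-1) = [[3, 1], [11, 4]]  ->  [[251, 88], [77, 27]]
... * rho(a^-1) = [[3, 1], [11, 4]]  ->  [[1721, 603], [528, 185]]
... * rho(b^-1) = [[1, 3], [0, 1]]  ->  [[1721, 5766], [528, 1769]]
... * rho(a^-1) = [[3, 1], [11, 4]]  ->  [[68589, 24785], [21043, 7604]]
... * rho(b^-1) = [[1, 3], [0, 1]]  ->  [[68589, 230552], [21043, 70733]]
... * rho(b^-1) = [[1, 3], [0, 1]]  ->  [[68589, 436319], [21043, 133862]]
... * rho(a^-1) = [[3, 1], [11, 4]]  ->  [[5005276, 1813865], [1535611, 556491]]
tr = 5005276 + 556491 = 5561767

5561767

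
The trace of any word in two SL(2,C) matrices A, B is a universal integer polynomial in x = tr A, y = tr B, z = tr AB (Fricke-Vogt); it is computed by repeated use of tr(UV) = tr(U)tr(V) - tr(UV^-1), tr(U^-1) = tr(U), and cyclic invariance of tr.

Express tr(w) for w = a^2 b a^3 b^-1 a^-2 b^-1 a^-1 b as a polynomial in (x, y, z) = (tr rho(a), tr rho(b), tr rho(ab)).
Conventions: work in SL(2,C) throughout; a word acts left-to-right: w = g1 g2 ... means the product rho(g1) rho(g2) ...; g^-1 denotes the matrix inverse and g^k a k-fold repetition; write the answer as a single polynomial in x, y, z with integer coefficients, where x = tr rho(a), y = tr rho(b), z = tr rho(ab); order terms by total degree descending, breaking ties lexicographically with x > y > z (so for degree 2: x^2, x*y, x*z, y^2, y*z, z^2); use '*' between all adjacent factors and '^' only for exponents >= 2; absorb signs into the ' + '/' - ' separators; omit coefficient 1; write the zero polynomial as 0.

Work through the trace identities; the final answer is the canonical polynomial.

-x^5*y*z^3 + x^6*z^2 + 3*x^4*y^2*z^2 + x^4*z^4 - 2*x^5*y*z - 3*x^3*y^3*z - x^3*y*z^3 + x^4*y^2 - 5*x^4*z^2 + x^2*y^4 - 2*x^2*y^2*z^2 - x^2*z^4 + 10*x^3*y*z + 3*x*y^3*z + 2*x*y*z^3 - 5*x^2*y^2 + 4*x^2*z^2 - y^4 - y^2*z^2 - 8*x*y*z + x^2 + 4*y^2 - 2

apply: trace(a^2 b) = trace(a)*trace(b a) - trace(b) = x*z - y
apply: trace(a^2) = trace(a)*trace(a) - trace(1) = x^2 - 2
trace(b a^2 b) = trace(b)*trace(a^2 b) - trace(a^2) = x*y*z - x^2 - y^2 + 2
trace(a b a b) = trace(a b)*trace(a b) - trace(1) = z^2 - 2
trace(b a b^2 a) = trace(b)*trace(a b a b) - trace(a b a) = y*z^2 - x*z - y
use: trace(b a b) = trace(b)*trace(a b) - trace(a) = y*z - x
trace(b a b^2) = trace(b)*trace(b a b) - trace(b a) = y^2*z - x*y - z
use: trace(b a^2 b a b) = trace(a)*trace(b a b^2 a) - trace(b a b^2) = x*y*z^2 - x^2*z - y^2*z + z
apply: trace(b a b a b a) = trace(a b a b)*trace(a b) - trace(b a) = z^3 - 3*z
trace(b a^2 b a b a) = trace(a)*trace(b a b a b a) - trace(b a b a b) = x*z^3 - y*z^2 - 2*x*z + y
apply: trace(a^-1 b a^2 b a b) = trace(b a^2 b a b)*trace(a) - trace(b a^2 b a b a) = x^2*y*z^2 - x^3*z - x*y^2*z - x*z^3 + y*z^2 + 3*x*z - y
trace(b^-1 a^-1 b a^2 b a) = trace(a^-1 b a^2 b a)*trace(b) - trace(a^-1 b a^2 b a b) = -x^2*y*z^2 + x^3*z + 2*x*y^2*z + x*z^3 - x^2*y - y^3 - y*z^2 - 3*x*z + 3*y
use: trace(b a b a^2) = trace(a)*trace(b a b a) - trace(b a b) = x*z^2 - y*z - x
trace(a b a^3 b) = trace(a)*trace(b a b a^2) - trace(b a b a) = x^2*z^2 - x*y*z - x^2 - z^2 + 2
apply: trace(a^2 b a^2 b) = trace(a)*trace(b a^2 b a) - trace(b a^2 b) = x^2*z^2 - 2*x*y*z + y^2 - 2
trace(a^2 b a) = trace(a)*trace(b a^2) - trace(b a) = x^2*z - x*y - z
trace(a^2 b a^2) = trace(a)*trace(a^2 b a) - trace(a^2 b) = x^3*z - x^2*y - 2*x*z + y
trace(a b^2 a^2 b a) = trace(b)*trace(a^2 b a^2 b) - trace(a^2 b a^2) = x^2*y*z^2 - x^3*z - 2*x*y^2*z + x^2*y + y^3 + 2*x*z - 3*y
trace(b a^2 b a^3 b) = trace(a)*trace(a b^2 a^2 b a) - trace(a b^2 a^2 b) = x^3*y*z^2 - x^4*z - 2*x^2*y^2*z + x^3*y + x*y^3 - x*y*z^2 + 3*x^2*z + y^2*z - 3*x*y - z
trace(b^2 a b a b a) = trace(b)*trace(a b a b a b) - trace(a b a b a) = y*z^3 - x*z^2 - 2*y*z + x
trace(b^2 a b a b) = trace(b)*trace(a b a b^2) - trace(a b a b) = y^2*z^2 - x*y*z - y^2 - z^2 + 2
trace(b a^2 b^2 a b a) = trace(a)*trace(b^2 a b a b a) - trace(b^2 a b a b) = x*y*z^3 - x^2*z^2 - y^2*z^2 - x*y*z + x^2 + y^2 + z^2 - 2
trace(b^2 a b^2 a) = trace(b)*trace(a b^2 a b) - trace(a b^2 a) = y^2*z^2 - 2*x*y*z + x^2 - 2
apply: trace(b^2 a b^2) = trace(b)*trace(b a b^2) - trace(b a b) = y^3*z - x*y^2 - 2*y*z + x
use: trace(b a^2 b^2 a b) = trace(a)*trace(b^2 a b^2 a) - trace(b^2 a b^2) = x*y^2*z^2 - 2*x^2*y*z - y^3*z + x^3 + x*y^2 + 2*y*z - 3*x
apply: trace(b^2 a b a^2 b a^2) = trace(a)*trace(b a^2 b^2 a b a) - trace(b a^2 b^2 a b) = x^2*y*z^3 - x^3*z^2 - 2*x*y^2*z^2 + x^2*y*z + y^3*z + x*z^2 - 2*y*z + x
trace(b^2 a b a^2 b a) = trace(a)*trace(b a b^2 a b a) - trace(b a b^2 a b) = x*y*z^3 - x^2*z^2 - y^2*z^2 + 2
trace(b a b a^2 b a^3 b) = trace(a)*trace(b^2 a b a^2 b a^2) - trace(b^2 a b a^2 b a) = x^3*y*z^3 - x^4*z^2 - 2*x^2*y^2*z^2 + x^3*y*z + x*y^3*z - x*y*z^3 + 2*x^2*z^2 + y^2*z^2 - 2*x*y*z + x^2 - 2
apply: trace(b a b a b a b a) = trace(b a)*trace(b a b a b a) - trace(b^-1 a^-1 b^-1 a^-1) = z^4 - 4*z^2 + 2
apply: trace(b a b a b a^2 b a) = trace(a)*trace(b a b a b a b a) - trace(b a b a b a b) = x*z^4 - y*z^3 - 3*x*z^2 + 2*y*z + x
apply: trace(b a b a b a^2 b a^2) = trace(a)*trace(b a b a b a^2 b a) - trace(b a b a b a^2 b) = x^2*z^4 - 2*x*y*z^3 - 2*x^2*z^2 + y^2*z^2 + 3*x*y*z - y^2 - z^2 + 2
apply: trace(b a b a^2 b a^3 b a) = trace(a)*trace(b a b a b a^2 b a^2) - trace(b a b a b a^2 b a) = x^3*z^4 - 2*x^2*y*z^3 - 2*x^3*z^2 + x*y^2*z^2 - x*z^4 + 3*x^2*y*z + y*z^3 - x*y^2 + 2*x*z^2 - 2*y*z + x
apply: trace(a b a^2 b a^3 b a^-1 b) = trace(b a b a^2 b a^3 b)*trace(a) - trace(b a b a^2 b a^3 b a) = x^4*y*z^3 - x^5*z^2 - 2*x^3*y^2*z^2 - x^3*z^4 + x^4*y*z + x^2*y^3*z + x^2*y*z^3 + 4*x^3*z^2 + x*z^4 - 5*x^2*y*z - y*z^3 + x^3 + x*y^2 - 2*x*z^2 + 2*y*z - 3*x
trace(b a^2 b a^3 b a^-1 b^-1 a) = trace(a b a^2 b a^3 b a^-1)*trace(b) - trace(a b a^2 b a^3 b a^-1 b) = -x^4*y*z^3 + x^5*z^2 + 3*x^3*y^2*z^2 + x^3*z^4 - 2*x^4*y*z - 3*x^2*y^3*z - x^2*y*z^3 + x^3*y^2 - 4*x^3*z^2 + x*y^4 - x*y^2*z^2 - x*z^4 + 8*x^2*y*z + y^3*z + y*z^3 - x^3 - 4*x*y^2 + 2*x*z^2 - 3*y*z + 3*x
trace(b^-1 a^-1 b a^2 b a^3 b a^-1) = trace(b a^2 b a^3 b a^-1 b^-1)*trace(a) - trace(b a^2 b a^3 b a^-1 b^-1 a) = x^4*y*z^3 - x^5*z^2 - 3*x^3*y^2*z^2 - x^3*z^4 + 2*x^4*y*z + 3*x^2*y^3*z + x^2*y*z^3 - x^3*y^2 + 5*x^3*z^2 - x*y^4 + x*y^2*z^2 + x*z^4 - 9*x^2*y*z - y^3*z - y*z^3 + 4*x*y^2 - 3*x*z^2 + 3*y*z - x
trace(a^-2 b^-1 a^-1 b a^2 b a^3 b) = trace(b^-1 a^-1 b a^2 b a^3 b a^-1)*trace(a) - trace(b^-1 a^-1 b a^2 b a^3 b) = x^5*y*z^3 - x^6*z^2 - 3*x^4*y^2*z^2 - x^4*z^4 + 2*x^5*y*z + 3*x^3*y^3*z + x^3*y*z^3 - x^4*y^2 + 5*x^4*z^2 - x^2*y^4 + x^2*y^2*z^2 + x^2*z^4 - 9*x^3*y*z - x*y^3*z - x*y*z^3 + 4*x^2*y^2 - 4*x^2*z^2 + 5*x*y*z - x^2 - y^2 + 2
use: trace(a^2 b a^3 b^-1 a^-2 b^-1 a^-1 b) = trace(a^-2 b^-1 a^-1 b a^2 b a^3)*trace(b) - trace(a^-2 b^-1 a^-1 b a^2 b a^3 b) = -x^5*y*z^3 + x^6*z^2 + 3*x^4*y^2*z^2 + x^4*z^4 - 2*x^5*y*z - 3*x^3*y^3*z - x^3*y*z^3 + x^4*y^2 - 5*x^4*z^2 + x^2*y^4 - 2*x^2*y^2*z^2 - x^2*z^4 + 10*x^3*y*z + 3*x*y^3*z + 2*x*y*z^3 - 5*x^2*y^2 + 4*x^2*z^2 - y^4 - y^2*z^2 - 8*x*y*z + x^2 + 4*y^2 - 2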